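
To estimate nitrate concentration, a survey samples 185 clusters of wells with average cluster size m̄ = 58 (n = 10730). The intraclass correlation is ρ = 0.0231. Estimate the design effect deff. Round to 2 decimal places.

2.32

deff = 1 + (58 − 1)·0.0231 = 1 + 1.3167 = 2.3167.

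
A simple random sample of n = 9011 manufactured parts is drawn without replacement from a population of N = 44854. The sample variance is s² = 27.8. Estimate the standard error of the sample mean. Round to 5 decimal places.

0.04965

Under SRS without replacement, Var(ȳ) = (1 − f)·s²/n with f = n/N = 9011/44854 = 0.20089624.
Var(ȳ) = (1 − 0.20089624)·27.8/9011 = 0.79910376·0.0030851182 = 0.0024653295.
SE(ȳ) = √(0.0024653295) = 0.04965.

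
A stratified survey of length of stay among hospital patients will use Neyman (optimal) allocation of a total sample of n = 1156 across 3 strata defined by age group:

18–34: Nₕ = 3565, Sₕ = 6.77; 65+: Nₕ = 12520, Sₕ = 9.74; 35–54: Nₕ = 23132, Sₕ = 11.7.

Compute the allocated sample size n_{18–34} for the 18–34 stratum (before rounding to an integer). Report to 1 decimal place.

67.0

Neyman allocation: nₕ = n·NₕSₕ / Σⱼ NⱼSⱼ.
Σ NⱼSⱼ = 3565·6.77 + 12520·9.74 + 23132·11.7 = 416724.25.
n_{18–34} = 1156·3565·6.77 / 416724.25 = 67.0.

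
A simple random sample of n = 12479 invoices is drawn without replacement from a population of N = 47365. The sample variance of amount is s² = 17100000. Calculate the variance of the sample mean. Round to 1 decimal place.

Under SRS without replacement, Var(ȳ) = (1 − f)·s²/n with f = n/N = 12479/47365 = 0.26346458.
Var(ȳ) = (1 − 0.26346458)·17100000/12479 = 0.73653542·1370.3021 = 1009.276.

1009.3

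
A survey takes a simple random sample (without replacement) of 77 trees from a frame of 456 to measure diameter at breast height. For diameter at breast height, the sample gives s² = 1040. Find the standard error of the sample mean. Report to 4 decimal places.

Under SRS without replacement, Var(ȳ) = (1 − f)·s²/n with f = n/N = 77/456 = 0.16885965.
Var(ȳ) = (1 − 0.16885965)·1040/77 = 0.83114035·13.506494 = 11.225792.
SE(ȳ) = √(11.225792) = 3.3505.

3.3505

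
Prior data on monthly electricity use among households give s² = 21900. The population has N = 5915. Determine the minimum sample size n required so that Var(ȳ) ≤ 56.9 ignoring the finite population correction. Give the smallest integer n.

Without fpc, n₀ = s²/D = 21900/56.9 = 384.8858.
Rounding up, n = 385.

385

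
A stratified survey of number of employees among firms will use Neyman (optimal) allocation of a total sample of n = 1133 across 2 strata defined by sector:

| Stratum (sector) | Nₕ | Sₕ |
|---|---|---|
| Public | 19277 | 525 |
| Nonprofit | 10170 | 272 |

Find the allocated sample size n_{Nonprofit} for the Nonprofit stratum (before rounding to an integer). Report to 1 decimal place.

Neyman allocation: nₕ = n·NₕSₕ / Σⱼ NⱼSⱼ.
Σ NⱼSⱼ = 19277·525 + 10170·272 = 1.2886665 × 10^7.
n_{Nonprofit} = 1133·10170·272 / (1.2886665 × 10^7) = 243.2.

243.2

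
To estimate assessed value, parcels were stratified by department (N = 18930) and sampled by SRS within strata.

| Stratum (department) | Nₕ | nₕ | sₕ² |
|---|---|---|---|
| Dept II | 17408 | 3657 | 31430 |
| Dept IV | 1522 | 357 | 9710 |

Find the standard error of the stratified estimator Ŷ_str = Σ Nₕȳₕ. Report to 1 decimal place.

45886.3

Var(Ŷ_str) = Σₕ Nₕ²(1 − fₕ)sₕ²/nₕ.
Dept II: 17408²·(1 − 3657/17408)·31430/3657 = 2.0573235 × 10^9.
Dept IV: 1522²·(1 − 357/1522)·9710/357 = 4.8227149 × 10^7.
Sum = 2.1055506 × 10^9.
SE = √(2.1055506 × 10^9) = 45886.3.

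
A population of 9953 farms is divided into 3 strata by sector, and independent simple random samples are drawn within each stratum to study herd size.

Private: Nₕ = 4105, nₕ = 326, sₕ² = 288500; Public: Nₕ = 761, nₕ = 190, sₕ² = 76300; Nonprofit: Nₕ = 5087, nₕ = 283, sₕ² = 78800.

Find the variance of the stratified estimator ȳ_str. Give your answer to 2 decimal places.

209.04

Var(ȳ_str) = Σₕ Wₕ²(1 − fₕ)sₕ²/nₕ with Wₕ = Nₕ/N, N = 9953.
Private: Wₕ = 0.41243846; term = 0.41243846²·(1 − 0.07941535)·288500/326 = 138.5831.
Public: Wₕ = 0.07645936; term = 0.07645936²·(1 − 0.24967148)·76300/190 = 1.7615042.
Nonprofit: Wₕ = 0.51110218; term = 0.51110218²·(1 − 0.05563200)·78800/283 = 68.690474.
Sum = 209.03508.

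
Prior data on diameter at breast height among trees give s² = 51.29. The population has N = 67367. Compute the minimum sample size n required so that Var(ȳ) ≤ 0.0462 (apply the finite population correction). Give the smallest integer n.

1093

Without fpc, n₀ = s²/D = 51.29/0.0462 = 1110.1732.
With fpc, (1 − n/N)·s²/n ≤ D requires n ≥ n₀/(1 + n₀/N) = 1110.1732/(1 + 1110.1732/67367) = 1092.1747.
Rounding up, n = 1093.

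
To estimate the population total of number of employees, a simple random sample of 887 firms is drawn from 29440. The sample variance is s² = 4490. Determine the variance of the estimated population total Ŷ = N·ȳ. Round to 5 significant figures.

4.2551 × 10^9

Var(Ŷ) = N²·Var(ȳ) = N²·(1 − n/N)·s²/n.
f = 887/29440 = 0.03012908; Var(ȳ) = 0.96987092·4490/887 = 4.9094932.
Var(Ŷ) = 29440² · 4.9094932 = 4.2551245 × 10^9.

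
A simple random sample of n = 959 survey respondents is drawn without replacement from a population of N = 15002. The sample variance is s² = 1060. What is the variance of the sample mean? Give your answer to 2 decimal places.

Under SRS without replacement, Var(ȳ) = (1 − f)·s²/n with f = n/N = 959/15002 = 0.06392481.
Var(ȳ) = (1 − 0.06392481)·1060/959 = 0.93607519·1.105318 = 1.0346608.

1.03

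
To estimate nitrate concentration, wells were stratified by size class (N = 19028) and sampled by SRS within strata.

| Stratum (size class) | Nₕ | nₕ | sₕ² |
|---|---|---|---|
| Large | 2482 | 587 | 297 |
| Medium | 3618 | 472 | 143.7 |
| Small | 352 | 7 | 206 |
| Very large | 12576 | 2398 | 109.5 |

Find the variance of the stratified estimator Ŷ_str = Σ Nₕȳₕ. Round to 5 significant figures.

1.5264 × 10^7

Var(Ŷ_str) = Σₕ Nₕ²(1 − fₕ)sₕ²/nₕ.
Large: 2482²·(1 − 587/2482)·297/587 = 2.3797391 × 10^6.
Medium: 3618²·(1 − 472/3618)·143.7/472 = 3.4653097 × 10^6.
Small: 352²·(1 − 7/352)·206/7 = 3.5738057 × 10^6.
Very large: 12576²·(1 − 2398/12576)·109.5/2398 = 5.8448035 × 10^6.
Sum = 1.5263658 × 10^7.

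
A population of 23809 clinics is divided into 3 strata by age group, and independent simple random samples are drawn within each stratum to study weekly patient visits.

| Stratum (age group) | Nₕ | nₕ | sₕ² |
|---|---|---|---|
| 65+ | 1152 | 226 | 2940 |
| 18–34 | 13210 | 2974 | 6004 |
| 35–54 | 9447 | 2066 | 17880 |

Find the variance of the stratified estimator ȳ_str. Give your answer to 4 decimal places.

Var(ȳ_str) = Σₕ Wₕ²(1 − fₕ)sₕ²/nₕ with Wₕ = Nₕ/N, N = 23809.
65+: Wₕ = 0.04838506; term = 0.04838506²·(1 − 0.19618056)·2940/226 = 0.024480487.
18–34: Wₕ = 0.55483221; term = 0.55483221²·(1 − 0.22513248)·6004/2974 = 0.48156011.
35–54: Wₕ = 0.39678273; term = 0.39678273²·(1 − 0.21869377)·17880/2066 = 1.064545.
Sum = 1.5705856.

1.5706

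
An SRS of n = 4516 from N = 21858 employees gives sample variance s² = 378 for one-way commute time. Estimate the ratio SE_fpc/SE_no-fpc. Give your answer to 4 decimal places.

0.8907

f = n/N = 4516/21858 = 0.20660628.
SE_no-fpc = √(s²/n) = 0.28931366; SE_fpc = √((1−f)s²/n) = 0.25769934.
Ratio = √(1−f) = 0.89072651.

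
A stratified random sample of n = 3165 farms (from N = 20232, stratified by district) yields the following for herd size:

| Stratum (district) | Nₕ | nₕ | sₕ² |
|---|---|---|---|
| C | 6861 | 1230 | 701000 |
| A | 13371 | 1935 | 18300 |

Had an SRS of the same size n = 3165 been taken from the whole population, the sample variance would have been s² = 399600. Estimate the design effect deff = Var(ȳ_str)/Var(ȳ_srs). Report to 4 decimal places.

Var(ȳ_str) = Σ Wₕ²(1−fₕ)sₕ²/nₕ with Wₕ = Nₕ/20232:
  C: (6861/20232)²·(1−1230/6861)·701000/1230 = 53.790827
  A: (13371/20232)²·(1−1935/13371)·18300/1935 = 3.5328933
  → Var(ȳ_str) = 57.32372.
Var(ȳ_srs) = (1 − 3165/20232)·399600/3165 = 106.50503.
deff = 57.32372 / 106.50503 = 0.5382.

0.5382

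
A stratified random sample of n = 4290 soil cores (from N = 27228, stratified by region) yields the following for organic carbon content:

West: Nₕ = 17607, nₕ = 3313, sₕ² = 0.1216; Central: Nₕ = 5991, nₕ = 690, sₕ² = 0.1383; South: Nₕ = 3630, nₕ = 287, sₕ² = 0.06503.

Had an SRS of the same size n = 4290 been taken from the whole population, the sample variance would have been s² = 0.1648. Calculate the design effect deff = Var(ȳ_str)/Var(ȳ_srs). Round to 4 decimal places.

0.7649

Var(ȳ_str) = Σ Wₕ²(1−fₕ)sₕ²/nₕ with Wₕ = Nₕ/27228:
  West: (17607/27228)²·(1−3313/17607)·0.1216/3313 = 1.246005 × 10^-5
  Central: (5991/27228)²·(1−690/5991)·0.1383/690 = 8.5861551 × 10^-6
  South: (3630/27228)²·(1−287/3630)·0.06503/287 = 3.7088851 × 10^-6
  → Var(ȳ_str) = 2.475509 × 10^-5.
Var(ȳ_srs) = (1 − 4290/27228)·0.1648/4290 = 3.2362325 × 10^-5.
deff = (2.475509 × 10^-5) / (3.2362325 × 10^-5) = 0.7649.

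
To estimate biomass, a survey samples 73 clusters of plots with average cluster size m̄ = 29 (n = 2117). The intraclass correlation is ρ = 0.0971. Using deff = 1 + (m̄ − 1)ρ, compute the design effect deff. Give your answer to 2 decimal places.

deff = 1 + (29 − 1)·0.0971 = 1 + 2.7188 = 3.7188.

3.72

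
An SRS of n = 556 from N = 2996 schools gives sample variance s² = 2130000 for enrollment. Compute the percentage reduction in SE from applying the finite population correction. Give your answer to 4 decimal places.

f = n/N = 556/2996 = 0.18558077.
SE_no-fpc = √(s²/n) = 61.894549; SE_fpc = √((1−f)s²/n) = 55.856847.
Ratio = √(1−f) = 0.90245179. Reduction = 100·(1 − 0.90245179) = 9.7548%.

9.7548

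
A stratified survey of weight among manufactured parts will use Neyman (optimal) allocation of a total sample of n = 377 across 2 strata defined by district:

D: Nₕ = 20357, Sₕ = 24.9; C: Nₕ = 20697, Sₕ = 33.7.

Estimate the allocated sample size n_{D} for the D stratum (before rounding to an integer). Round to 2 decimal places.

Neyman allocation: nₕ = n·NₕSₕ / Σⱼ NⱼSⱼ.
Σ NⱼSⱼ = 20357·24.9 + 20697·33.7 = 1.2043782 × 10^6.
n_{D} = 377·20357·24.9 / (1.2043782 × 10^6) = 158.67.

158.67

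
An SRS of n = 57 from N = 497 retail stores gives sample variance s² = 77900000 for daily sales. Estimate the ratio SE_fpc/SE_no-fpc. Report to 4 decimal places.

0.9409

f = n/N = 57/497 = 0.11468813.
SE_no-fpc = √(s²/n) = 1169.0452; SE_fpc = √((1−f)s²/n) = 1099.9665.
Ratio = √(1−f) = 0.94091013.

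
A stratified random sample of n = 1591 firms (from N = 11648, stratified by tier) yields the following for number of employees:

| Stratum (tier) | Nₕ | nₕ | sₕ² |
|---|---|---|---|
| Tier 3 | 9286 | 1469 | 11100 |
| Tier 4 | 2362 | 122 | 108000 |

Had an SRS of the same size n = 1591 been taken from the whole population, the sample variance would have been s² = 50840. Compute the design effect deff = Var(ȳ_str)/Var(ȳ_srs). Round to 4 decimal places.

1.3978

Var(ȳ_str) = Σ Wₕ²(1−fₕ)sₕ²/nₕ with Wₕ = Nₕ/11648:
  Tier 3: (9286/11648)²·(1−1469/9286)·11100/1469 = 4.0426603
  Tier 4: (2362/11648)²·(1−122/2362)·108000/122 = 34.521457
  → Var(ȳ_str) = 38.564117.
Var(ȳ_srs) = (1 − 1591/11648)·50840/1591 = 27.590048.
deff = 38.564117 / 27.590048 = 1.3978.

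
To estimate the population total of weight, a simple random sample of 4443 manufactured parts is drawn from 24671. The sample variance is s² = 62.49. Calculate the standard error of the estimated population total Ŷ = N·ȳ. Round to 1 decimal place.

Var(Ŷ) = N²·Var(ȳ) = N²·(1 − n/N)·s²/n.
f = 4443/24671 = 0.18008998; Var(ȳ) = 0.81991002·62.49/4443 = 0.011531888.
Var(Ŷ) = 24671² · 0.011531888 = 7.0189787 × 10^6.
SE(Ŷ) = √(7.0189787 × 10^6) = 2649.3.

2649.3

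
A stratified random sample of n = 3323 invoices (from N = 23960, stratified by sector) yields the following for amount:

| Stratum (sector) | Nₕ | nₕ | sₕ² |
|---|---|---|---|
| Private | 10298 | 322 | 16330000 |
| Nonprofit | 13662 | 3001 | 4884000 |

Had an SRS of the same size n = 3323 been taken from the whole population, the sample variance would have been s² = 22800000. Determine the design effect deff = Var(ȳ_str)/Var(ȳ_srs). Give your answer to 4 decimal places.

1.6056

Var(ȳ_str) = Σ Wₕ²(1−fₕ)sₕ²/nₕ with Wₕ = Nₕ/23960:
  Private: (10298/23960)²·(1−322/10298)·16330000/322 = 9075.405
  Nonprofit: (13662/23960)²·(1−3001/13662)·4884000/3001 = 412.90321
  → Var(ȳ_str) = 9488.3082.
Var(ȳ_srs) = (1 − 3323/23960)·22800000/3323 = 5909.684.
deff = 9488.3082 / 5909.684 = 1.6056.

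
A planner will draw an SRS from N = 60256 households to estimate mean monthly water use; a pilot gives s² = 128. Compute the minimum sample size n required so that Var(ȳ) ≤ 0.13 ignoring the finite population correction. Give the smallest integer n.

985

Without fpc, n₀ = s²/D = 128/0.13 = 984.6154.
Rounding up, n = 985.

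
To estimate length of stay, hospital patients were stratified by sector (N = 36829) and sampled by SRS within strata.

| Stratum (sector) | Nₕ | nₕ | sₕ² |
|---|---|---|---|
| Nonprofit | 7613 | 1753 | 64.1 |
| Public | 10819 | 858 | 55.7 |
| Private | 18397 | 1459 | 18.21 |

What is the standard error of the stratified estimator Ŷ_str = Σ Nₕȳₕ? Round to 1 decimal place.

3537.9

Var(Ŷ_str) = Σₕ Nₕ²(1 − fₕ)sₕ²/nₕ.
Nonprofit: 7613²·(1 − 1753/7613)·64.1/1753 = 1.6312839 × 10^6.
Public: 10819²·(1 − 858/10819)·55.7/858 = 6.9961316 × 10^6.
Private: 18397²·(1 − 1459/18397)·18.21/1459 = 3.8892315 × 10^6.
Sum = 1.2516647 × 10^7.
SE = √(1.2516647 × 10^7) = 3537.9.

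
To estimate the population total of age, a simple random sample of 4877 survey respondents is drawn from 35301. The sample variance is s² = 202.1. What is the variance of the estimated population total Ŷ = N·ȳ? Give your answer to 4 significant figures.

4.451 × 10^7

Var(Ŷ) = N²·Var(ȳ) = N²·(1 − n/N)·s²/n.
f = 4877/35301 = 0.13815473; Var(ȳ) = 0.86184527·202.1/4877 = 0.035714359.
Var(Ŷ) = 35301² · 0.035714359 = 4.4505827 × 10^7.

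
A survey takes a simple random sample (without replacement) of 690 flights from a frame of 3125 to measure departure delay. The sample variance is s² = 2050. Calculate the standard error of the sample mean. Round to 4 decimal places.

1.5215

Under SRS without replacement, Var(ȳ) = (1 − f)·s²/n with f = n/N = 690/3125 = 0.22080000.
Var(ȳ) = (1 − 0.22080000)·2050/690 = 0.77920000·2.9710145 = 2.3150145.
SE(ȳ) = √(2.3150145) = 1.5215.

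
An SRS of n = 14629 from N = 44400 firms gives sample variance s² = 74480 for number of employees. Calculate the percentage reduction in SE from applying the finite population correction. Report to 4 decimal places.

f = n/N = 14629/44400 = 0.32948198.
SE_no-fpc = √(s²/n) = 2.2563814; SE_fpc = √((1−f)s²/n) = 1.8476416.
Ratio = √(1−f) = 0.81885165. Reduction = 100·(1 − 0.81885165) = 18.1148%.

18.1148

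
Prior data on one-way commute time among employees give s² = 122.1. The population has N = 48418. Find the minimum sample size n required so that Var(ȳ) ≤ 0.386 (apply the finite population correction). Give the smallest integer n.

Without fpc, n₀ = s²/D = 122.1/0.386 = 316.3212.
With fpc, (1 − n/N)·s²/n ≤ D requires n ≥ n₀/(1 + n₀/N) = 316.3212/(1 + 316.3212/48418) = 314.2680.
Rounding up, n = 315.

315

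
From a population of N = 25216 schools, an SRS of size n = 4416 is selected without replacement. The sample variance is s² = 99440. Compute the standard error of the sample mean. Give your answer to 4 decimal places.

Under SRS without replacement, Var(ȳ) = (1 − f)·s²/n with f = n/N = 4416/25216 = 0.17512690.
Var(ȳ) = (1 − 0.17512690)·99440/4416 = 0.82487310·22.518116 = 18.574588.
SE(ȳ) = √(18.574588) = 4.3098.

4.3098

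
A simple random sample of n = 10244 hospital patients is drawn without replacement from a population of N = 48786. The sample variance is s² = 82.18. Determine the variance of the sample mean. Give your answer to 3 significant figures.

Under SRS without replacement, Var(ȳ) = (1 − f)·s²/n with f = n/N = 10244/48786 = 0.20997827.
Var(ȳ) = (1 − 0.20997827)·82.18/10244 = 0.79002173·0.0080222569 = 0.0063377573.

0.00634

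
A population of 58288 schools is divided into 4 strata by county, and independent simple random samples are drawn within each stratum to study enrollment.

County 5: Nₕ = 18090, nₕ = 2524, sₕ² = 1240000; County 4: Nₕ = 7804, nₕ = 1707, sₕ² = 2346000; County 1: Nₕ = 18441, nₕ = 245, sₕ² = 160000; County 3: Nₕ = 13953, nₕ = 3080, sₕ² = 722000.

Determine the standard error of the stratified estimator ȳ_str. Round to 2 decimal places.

Var(ȳ_str) = Σₕ Wₕ²(1 − fₕ)sₕ²/nₕ with Wₕ = Nₕ/N, N = 58288.
County 5: Wₕ = 0.31035548; term = 0.31035548²·(1 − 0.13952460)·1240000/2524 = 40.718298.
County 4: Wₕ = 0.13388691; term = 0.13388691²·(1 − 0.21873398)·2346000/1707 = 19.247292.
County 1: Wₕ = 0.31637730; term = 0.31637730²·(1 − 0.01328561)·160000/245 = 64.499446.
County 3: Wₕ = 0.23938032; term = 0.23938032²·(1 − 0.22074106)·722000/3080 = 10.467553.
Sum = 134.93259.
SE = √(134.93259) = 11.62.

11.62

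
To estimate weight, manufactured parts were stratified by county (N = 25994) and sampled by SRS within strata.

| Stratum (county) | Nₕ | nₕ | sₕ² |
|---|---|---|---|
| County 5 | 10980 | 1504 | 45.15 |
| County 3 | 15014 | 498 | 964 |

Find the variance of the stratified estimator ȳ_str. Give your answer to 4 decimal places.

Var(ȳ_str) = Σₕ Wₕ²(1 − fₕ)sₕ²/nₕ with Wₕ = Nₕ/N, N = 25994.
County 5: Wₕ = 0.42240517; term = 0.42240517²·(1 − 0.13697632)·45.15/1504 = 0.0046226507.
County 3: Wₕ = 0.57759483; term = 0.57759483²·(1 − 0.03316904)·964/498 = 0.62437403.
Sum = 0.62899668.

0.6290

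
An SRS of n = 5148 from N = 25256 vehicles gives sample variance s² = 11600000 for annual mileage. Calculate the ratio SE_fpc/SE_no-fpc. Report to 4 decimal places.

0.8923

f = n/N = 5148/25256 = 0.20383275.
SE_no-fpc = √(s²/n) = 47.468961; SE_fpc = √((1−f)s²/n) = 42.355702.
Ratio = √(1−f) = 0.89228204.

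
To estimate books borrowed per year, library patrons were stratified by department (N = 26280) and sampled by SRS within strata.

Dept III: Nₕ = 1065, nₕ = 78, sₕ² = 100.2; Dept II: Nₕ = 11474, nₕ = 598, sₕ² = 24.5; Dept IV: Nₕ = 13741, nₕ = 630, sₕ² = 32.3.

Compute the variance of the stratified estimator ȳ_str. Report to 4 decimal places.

Var(ȳ_str) = Σₕ Wₕ²(1 − fₕ)sₕ²/nₕ with Wₕ = Nₕ/N, N = 26280.
Dept III: Wₕ = 0.04052511; term = 0.04052511²·(1 − 0.07323944)·100.2/78 = 0.0019551909.
Dept II: Wₕ = 0.43660578; term = 0.43660578²·(1 − 0.05211783)·24.5/598 = 0.0074028376.
Dept IV: Wₕ = 0.52286910; term = 0.52286910²·(1 − 0.04584819)·32.3/630 = 0.013374126.
Sum = 0.022732155.

0.0227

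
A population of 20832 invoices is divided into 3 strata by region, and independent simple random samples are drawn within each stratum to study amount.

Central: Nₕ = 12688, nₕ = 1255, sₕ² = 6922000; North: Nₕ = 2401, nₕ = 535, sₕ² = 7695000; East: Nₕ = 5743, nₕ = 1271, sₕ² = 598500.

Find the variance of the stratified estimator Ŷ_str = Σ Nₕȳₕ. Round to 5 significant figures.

8.7663 × 10^11

Var(Ŷ_str) = Σₕ Nₕ²(1 − fₕ)sₕ²/nₕ.
Central: 12688²·(1 − 1255/12688)·6922000/1255 = 8.0009442 × 10^11.
North: 2401²·(1 − 535/2401)·7695000/535 = 6.4440461 × 10^10.
East: 5743²·(1 − 1271/5743)·598500/1271 = 1.2093701 × 10^10.
Sum = 8.7662858 × 10^11.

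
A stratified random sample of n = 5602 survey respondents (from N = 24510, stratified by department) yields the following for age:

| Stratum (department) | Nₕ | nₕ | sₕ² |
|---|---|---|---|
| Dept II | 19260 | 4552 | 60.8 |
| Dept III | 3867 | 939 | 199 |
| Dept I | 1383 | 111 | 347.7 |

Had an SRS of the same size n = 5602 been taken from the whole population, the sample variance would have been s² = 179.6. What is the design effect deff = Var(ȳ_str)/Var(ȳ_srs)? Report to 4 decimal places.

0.7870

Var(ȳ_str) = Σ Wₕ²(1−fₕ)sₕ²/nₕ with Wₕ = Nₕ/24510:
  Dept II: (19260/24510)²·(1−4552/19260)·60.8/4552 = 0.0062983183
  Dept III: (3867/24510)²·(1−939/3867)·199/939 = 0.0039943499
  Dept I: (1383/24510)²·(1−111/1383)·347.7/111 = 0.0091728519
  → Var(ȳ_str) = 0.01946552.
Var(ȳ_srs) = (1 − 5602/24510)·179.6/5602 = 0.024732357.
deff = 0.01946552 / 0.024732357 = 0.7870.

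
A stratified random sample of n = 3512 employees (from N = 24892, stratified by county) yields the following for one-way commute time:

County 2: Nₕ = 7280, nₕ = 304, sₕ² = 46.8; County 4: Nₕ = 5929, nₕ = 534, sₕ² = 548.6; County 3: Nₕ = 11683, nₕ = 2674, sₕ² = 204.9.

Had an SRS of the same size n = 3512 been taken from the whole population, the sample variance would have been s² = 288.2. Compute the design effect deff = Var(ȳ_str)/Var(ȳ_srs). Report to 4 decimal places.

1.1161

Var(ȳ_str) = Σ Wₕ²(1−fₕ)sₕ²/nₕ with Wₕ = Nₕ/24892:
  County 2: (7280/24892)²·(1−304/7280)·46.8/304 = 0.012618
  County 4: (5929/24892)²·(1−534/5929)·548.6/534 = 0.053035646
  County 3: (11683/24892)²·(1−2674/11683)·204.9/2674 = 0.013016431
  → Var(ȳ_str) = 0.078670077.
Var(ȳ_srs) = (1 − 3512/24892)·288.2/3512 = 0.070483486.
deff = 0.078670077 / 0.070483486 = 1.1161.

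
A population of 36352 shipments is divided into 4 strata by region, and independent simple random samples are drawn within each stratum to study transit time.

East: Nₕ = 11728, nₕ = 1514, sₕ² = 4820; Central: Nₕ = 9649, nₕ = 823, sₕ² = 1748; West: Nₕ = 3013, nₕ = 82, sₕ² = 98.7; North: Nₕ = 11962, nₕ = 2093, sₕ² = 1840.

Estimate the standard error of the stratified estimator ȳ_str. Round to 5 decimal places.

0.71558

Var(ȳ_str) = Σₕ Wₕ²(1 − fₕ)sₕ²/nₕ with Wₕ = Nₕ/N, N = 36352.
East: Wₕ = 0.32262324; term = 0.32262324²·(1 − 0.12909277)·4820/1514 = 0.28859204.
Central: Wₕ = 0.26543244; term = 0.26543244²·(1 − 0.08529381)·1748/823 = 0.13687723.
West: Wₕ = 0.08288402; term = 0.08288402²·(1 − 0.02721540)·98.7/82 = 0.0080438068.
North: Wₕ = 0.32906030; term = 0.32906030²·(1 − 0.17497074)·1840/2093 = 0.078536026.
Sum = 0.5120491.
SE = √(0.5120491) = 0.71558.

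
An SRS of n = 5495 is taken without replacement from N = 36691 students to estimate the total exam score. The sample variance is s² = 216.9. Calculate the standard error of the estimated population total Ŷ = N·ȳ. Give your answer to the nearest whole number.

Var(Ŷ) = N²·Var(ȳ) = N²·(1 − n/N)·s²/n.
f = 5495/36691 = 0.14976425; Var(ȳ) = 0.85023575·216.9/5495 = 0.033560716.
Var(Ŷ) = 36691² · 0.033560716 = 4.5180425 × 10^7.
SE(Ŷ) = √(4.5180425 × 10^7) = 6722.

6722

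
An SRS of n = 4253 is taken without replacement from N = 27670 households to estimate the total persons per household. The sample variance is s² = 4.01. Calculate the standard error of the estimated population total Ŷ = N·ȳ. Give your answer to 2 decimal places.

781.62

Var(Ŷ) = N²·Var(ȳ) = N²·(1 − n/N)·s²/n.
f = 4253/27670 = 0.15370437; Var(ȳ) = 0.84629563·4.01/4253 = 7.9794156 × 10^-4.
Var(Ŷ) = 27670² · (7.9794156 × 10^-4) = 610927.12.
SE(Ŷ) = √(610927.12) = 781.62.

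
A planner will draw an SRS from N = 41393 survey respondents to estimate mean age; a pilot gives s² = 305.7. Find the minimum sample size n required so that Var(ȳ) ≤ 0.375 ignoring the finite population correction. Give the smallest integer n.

Without fpc, n₀ = s²/D = 305.7/0.375 = 815.2000.
Rounding up, n = 816.

816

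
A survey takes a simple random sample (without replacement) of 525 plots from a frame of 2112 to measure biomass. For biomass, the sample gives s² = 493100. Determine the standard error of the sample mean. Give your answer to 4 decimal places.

26.5662

Under SRS without replacement, Var(ȳ) = (1 − f)·s²/n with f = n/N = 525/2112 = 0.24857955.
Var(ȳ) = (1 − 0.24857955)·493100/525 = 0.75142045·939.2381 = 705.76272.
SE(ȳ) = √(705.76272) = 26.5662.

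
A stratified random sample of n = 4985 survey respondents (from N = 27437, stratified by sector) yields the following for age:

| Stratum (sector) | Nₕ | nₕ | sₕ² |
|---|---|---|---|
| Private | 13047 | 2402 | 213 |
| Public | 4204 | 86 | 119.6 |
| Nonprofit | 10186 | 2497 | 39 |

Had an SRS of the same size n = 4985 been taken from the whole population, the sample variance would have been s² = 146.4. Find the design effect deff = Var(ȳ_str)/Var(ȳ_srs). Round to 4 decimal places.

2.0792

Var(ȳ_str) = Σ Wₕ²(1−fₕ)sₕ²/nₕ with Wₕ = Nₕ/27437:
  Private: (13047/27437)²·(1−2402/13047)·213/2402 = 0.01636024
  Public: (4204/27437)²·(1−86/4204)·119.6/86 = 0.031982214
  Nonprofit: (10186/27437)²·(1−2497/10186)·39/2497 = 0.0016249738
  → Var(ȳ_str) = 0.049967428.
Var(ȳ_srs) = (1 − 4985/27437)·146.4/4985 = 0.024032244.
deff = 0.049967428 / 0.024032244 = 2.0792.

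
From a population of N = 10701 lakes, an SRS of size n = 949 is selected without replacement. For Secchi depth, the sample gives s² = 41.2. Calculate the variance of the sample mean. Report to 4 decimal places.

0.0396

Under SRS without replacement, Var(ȳ) = (1 − f)·s²/n with f = n/N = 949/10701 = 0.08868330.
Var(ȳ) = (1 − 0.08868330)·41.2/949 = 0.91131670·0.04341412 = 0.039564013.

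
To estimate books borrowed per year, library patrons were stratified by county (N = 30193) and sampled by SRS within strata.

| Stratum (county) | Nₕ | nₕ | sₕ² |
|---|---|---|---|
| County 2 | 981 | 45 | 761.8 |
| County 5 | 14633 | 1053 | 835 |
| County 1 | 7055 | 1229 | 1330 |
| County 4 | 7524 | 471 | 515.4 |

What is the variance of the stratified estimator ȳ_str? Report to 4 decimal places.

Var(ȳ_str) = Σₕ Wₕ²(1 − fₕ)sₕ²/nₕ with Wₕ = Nₕ/N, N = 30193.
County 2: Wₕ = 0.03249097; term = 0.03249097²·(1 − 0.04587156)·761.8/45 = 0.017051429.
County 5: Wₕ = 0.48464876; term = 0.48464876²·(1 − 0.07196064)·835/1053 = 0.17285371.
County 1: Wₕ = 0.23366343; term = 0.23366343²·(1 − 0.17420269)·1330/1229 = 0.048792686.
County 4: Wₕ = 0.24919683; term = 0.24919683²·(1 − 0.06259968)·515.4/471 = 0.063699151.
Sum = 0.30239698.

0.3024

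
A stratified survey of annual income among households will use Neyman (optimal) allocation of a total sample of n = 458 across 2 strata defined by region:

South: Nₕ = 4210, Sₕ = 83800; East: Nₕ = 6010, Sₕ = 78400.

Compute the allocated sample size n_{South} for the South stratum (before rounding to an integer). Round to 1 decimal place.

196.1

Neyman allocation: nₕ = n·NₕSₕ / Σⱼ NⱼSⱼ.
Σ NⱼSⱼ = 4210·83800 + 6010·78400 = 8.23982 × 10^8.
n_{South} = 458·4210·83800 / (8.23982 × 10^8) = 196.1.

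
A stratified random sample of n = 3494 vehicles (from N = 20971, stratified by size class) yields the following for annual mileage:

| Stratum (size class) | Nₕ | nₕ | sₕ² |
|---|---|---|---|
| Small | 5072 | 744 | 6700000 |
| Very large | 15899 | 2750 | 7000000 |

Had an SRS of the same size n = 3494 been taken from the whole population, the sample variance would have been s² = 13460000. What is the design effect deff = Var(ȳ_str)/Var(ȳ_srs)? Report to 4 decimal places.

Var(ȳ_str) = Σ Wₕ²(1−fₕ)sₕ²/nₕ with Wₕ = Nₕ/20971:
  Small: (5072/20971)²·(1−744/5072)·6700000/744 = 449.5004
  Very large: (15899/20971)²·(1−2750/15899)·7000000/2750 = 1210.0118
  → Var(ȳ_str) = 1659.5122.
Var(ȳ_srs) = (1 − 3494/20971)·13460000/3494 = 3210.4795.
deff = 1659.5122 / 3210.4795 = 0.5169.

0.5169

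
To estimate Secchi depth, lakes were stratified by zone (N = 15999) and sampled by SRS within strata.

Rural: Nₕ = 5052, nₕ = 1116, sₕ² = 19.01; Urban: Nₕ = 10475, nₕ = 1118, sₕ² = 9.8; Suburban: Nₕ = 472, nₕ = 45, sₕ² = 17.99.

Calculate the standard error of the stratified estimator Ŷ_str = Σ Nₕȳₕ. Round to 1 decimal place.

1130.7

Var(Ŷ_str) = Σₕ Nₕ²(1 − fₕ)sₕ²/nₕ.
Rural: 5052²·(1 − 1116/5052)·19.01/1116 = 338716.5.
Urban: 10475²·(1 − 1118/10475)·9.8/1118 = 859161.75.
Suburban: 472²·(1 − 45/472)·17.99/45 = 80572.812.
Sum = 1.2784511 × 10^6.
SE = √(1.2784511 × 10^6) = 1130.7.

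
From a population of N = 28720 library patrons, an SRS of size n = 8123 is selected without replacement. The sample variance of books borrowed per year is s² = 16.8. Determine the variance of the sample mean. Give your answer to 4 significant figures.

Under SRS without replacement, Var(ȳ) = (1 − f)·s²/n with f = n/N = 8123/28720 = 0.28283426.
Var(ȳ) = (1 − 0.28283426)·16.8/8123 = 0.71716574·0.0020682014 = 0.0014832432.

0.001483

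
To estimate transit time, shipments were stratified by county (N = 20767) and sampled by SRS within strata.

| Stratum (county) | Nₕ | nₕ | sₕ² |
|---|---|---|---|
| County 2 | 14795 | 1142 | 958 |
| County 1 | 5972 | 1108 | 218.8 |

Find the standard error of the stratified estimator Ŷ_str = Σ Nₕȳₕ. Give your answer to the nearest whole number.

Var(Ŷ_str) = Σₕ Nₕ²(1 − fₕ)sₕ²/nₕ.
County 2: 14795²·(1 − 1142/14795)·958/1142 = 1.6945035 × 10^8.
County 1: 5972²·(1 − 1108/5972)·218.8/1108 = 5.7361556 × 10^6.
Sum = 1.7518651 × 10^8.
SE = √(1.7518651 × 10^8) = 13236.

13236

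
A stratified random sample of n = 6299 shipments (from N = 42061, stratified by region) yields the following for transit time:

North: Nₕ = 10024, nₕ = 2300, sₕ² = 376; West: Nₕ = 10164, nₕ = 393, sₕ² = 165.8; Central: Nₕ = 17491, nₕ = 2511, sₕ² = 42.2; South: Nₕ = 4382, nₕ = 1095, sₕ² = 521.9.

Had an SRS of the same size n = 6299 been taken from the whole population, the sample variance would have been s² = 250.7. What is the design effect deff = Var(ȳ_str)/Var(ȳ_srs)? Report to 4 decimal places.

1.0995

Var(ȳ_str) = Σ Wₕ²(1−fₕ)sₕ²/nₕ with Wₕ = Nₕ/42061:
  North: (10024/42061)²·(1−2300/10024)·376/2300 = 0.00715458
  West: (10164/42061)²·(1−393/10164)·165.8/393 = 0.023682986
  Central: (17491/42061)²·(1−2511/17491)·42.2/2511 = 0.0024890465
  South: (4382/42061)²·(1−1095/4382)·521.9/1095 = 0.0038804855
  → Var(ȳ_str) = 0.037207098.
Var(ȳ_srs) = (1 − 6299/42061)·250.7/6299 = 0.033839577.
deff = 0.037207098 / 0.033839577 = 1.0995.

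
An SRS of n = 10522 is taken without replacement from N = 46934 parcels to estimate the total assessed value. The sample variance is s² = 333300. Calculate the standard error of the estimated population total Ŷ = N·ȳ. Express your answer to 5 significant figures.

Var(Ŷ) = N²·Var(ȳ) = N²·(1 − n/N)·s²/n.
f = 10522/46934 = 0.22418716; Var(ȳ) = 0.77581284·333300/10522 = 24.575026.
Var(Ŷ) = 46934² · 24.575026 = 5.4133876 × 10^10.
SE(Ŷ) = √(5.4133876 × 10^10) = 232670.

232670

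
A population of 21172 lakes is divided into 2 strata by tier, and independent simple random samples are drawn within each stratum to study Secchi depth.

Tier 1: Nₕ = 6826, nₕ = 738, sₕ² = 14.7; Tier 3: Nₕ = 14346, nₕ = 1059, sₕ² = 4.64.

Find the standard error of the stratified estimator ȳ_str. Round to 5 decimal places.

0.06091

Var(ȳ_str) = Σₕ Wₕ²(1 − fₕ)sₕ²/nₕ with Wₕ = Nₕ/N, N = 21172.
Tier 1: Wₕ = 0.32240695; term = 0.32240695²·(1 − 0.10811603)·14.7/738 = 0.0018466225.
Tier 3: Wₕ = 0.67759305; term = 0.67759305²·(1 − 0.07381849)·4.64/1059 = 0.0018631851.
Sum = 0.0037098076.
SE = √(0.0037098076) = 0.06091.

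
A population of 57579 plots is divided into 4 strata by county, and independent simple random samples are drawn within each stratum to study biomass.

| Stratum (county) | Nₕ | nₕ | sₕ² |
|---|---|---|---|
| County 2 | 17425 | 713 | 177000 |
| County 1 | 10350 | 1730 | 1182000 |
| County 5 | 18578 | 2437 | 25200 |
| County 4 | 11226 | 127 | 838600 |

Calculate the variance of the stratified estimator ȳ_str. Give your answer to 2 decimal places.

289.29

Var(ȳ_str) = Σₕ Wₕ²(1 − fₕ)sₕ²/nₕ with Wₕ = Nₕ/N, N = 57579.
County 2: Wₕ = 0.30262769; term = 0.30262769²·(1 − 0.04091822)·177000/713 = 21.805031.
County 1: Wₕ = 0.17975303; term = 0.17975303²·(1 − 0.16714976)·1182000/1730 = 18.386148.
County 5: Wₕ = 0.32265236; term = 0.32265236²·(1 − 0.13117666)·25200/2437 = 0.93528974.
County 4: Wₕ = 0.19496692; term = 0.19496692²·(1 − 0.01131302)·838600/127 = 248.16001.
Sum = 289.28648.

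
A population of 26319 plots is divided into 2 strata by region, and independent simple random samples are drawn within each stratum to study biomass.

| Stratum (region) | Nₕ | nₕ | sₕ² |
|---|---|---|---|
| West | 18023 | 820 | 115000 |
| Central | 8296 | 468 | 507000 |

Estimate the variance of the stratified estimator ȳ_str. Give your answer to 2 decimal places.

164.34

Var(ȳ_str) = Σₕ Wₕ²(1 − fₕ)sₕ²/nₕ with Wₕ = Nₕ/N, N = 26319.
West: Wₕ = 0.68479046; term = 0.68479046²·(1 − 0.04549742)·115000/820 = 62.773521.
Central: Wₕ = 0.31520954; term = 0.31520954²·(1 − 0.05641273)·507000/468 = 101.56473.
Sum = 164.33825.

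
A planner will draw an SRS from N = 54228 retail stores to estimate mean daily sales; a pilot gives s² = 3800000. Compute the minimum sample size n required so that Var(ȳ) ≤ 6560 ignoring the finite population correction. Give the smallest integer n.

Without fpc, n₀ = s²/D = 3800000/6560 = 579.2683.
Rounding up, n = 580.

580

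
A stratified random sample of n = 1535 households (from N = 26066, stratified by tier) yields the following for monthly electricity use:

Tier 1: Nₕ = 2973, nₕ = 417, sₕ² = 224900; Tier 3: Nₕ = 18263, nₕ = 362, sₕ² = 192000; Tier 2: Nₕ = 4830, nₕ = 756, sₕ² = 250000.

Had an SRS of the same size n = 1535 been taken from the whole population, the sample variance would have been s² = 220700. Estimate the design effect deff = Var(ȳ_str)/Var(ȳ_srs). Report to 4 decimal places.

2.0014

Var(ȳ_str) = Σ Wₕ²(1−fₕ)sₕ²/nₕ with Wₕ = Nₕ/26066:
  Tier 1: (2973/26066)²·(1−417/2973)·224900/417 = 6.0319867
  Tier 3: (18263/26066)²·(1−362/18263)·192000/362 = 255.20741
  Tier 2: (4830/26066)²·(1−756/4830)·250000/756 = 9.5771786
  → Var(ȳ_str) = 270.81658.
Var(ȳ_srs) = (1 − 1535/26066)·220700/1535 = 135.31153.
deff = 270.81658 / 135.31153 = 2.0014.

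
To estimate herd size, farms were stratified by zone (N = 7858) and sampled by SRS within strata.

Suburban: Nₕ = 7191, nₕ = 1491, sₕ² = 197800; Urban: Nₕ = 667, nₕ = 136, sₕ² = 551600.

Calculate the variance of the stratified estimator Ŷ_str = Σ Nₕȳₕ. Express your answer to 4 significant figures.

Var(Ŷ_str) = Σₕ Nₕ²(1 − fₕ)sₕ²/nₕ.
Suburban: 7191²·(1 − 1491/7191)·197800/1491 = 5.4376693 × 10^9.
Urban: 667²·(1 − 136/667)·551600/136 = 1.4365002 × 10^9.
Sum = 6.8741695 × 10^9.

6.874 × 10^9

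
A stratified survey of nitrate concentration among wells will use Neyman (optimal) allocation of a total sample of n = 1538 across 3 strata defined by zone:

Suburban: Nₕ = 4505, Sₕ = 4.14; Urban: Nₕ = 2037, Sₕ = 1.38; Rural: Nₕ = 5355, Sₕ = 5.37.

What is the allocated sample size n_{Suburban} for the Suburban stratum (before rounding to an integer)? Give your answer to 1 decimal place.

Neyman allocation: nₕ = n·NₕSₕ / Σⱼ NⱼSⱼ.
Σ NⱼSⱼ = 4505·4.14 + 2037·1.38 + 5355·5.37 = 50218.11.
n_{Suburban} = 1538·4505·4.14 / 50218.11 = 571.2.

571.2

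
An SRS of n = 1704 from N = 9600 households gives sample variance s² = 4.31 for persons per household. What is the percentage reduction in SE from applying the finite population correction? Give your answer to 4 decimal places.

9.3082

f = n/N = 1704/9600 = 0.17750000.
SE_no-fpc = √(s²/n) = 0.050292571; SE_fpc = √((1−f)s²/n) = 0.045611231.
Ratio = √(1−f) = 0.90691786. Reduction = 100·(1 − 0.90691786) = 9.3082%.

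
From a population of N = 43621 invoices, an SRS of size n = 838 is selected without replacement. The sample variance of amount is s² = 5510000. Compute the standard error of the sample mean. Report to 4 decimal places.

80.3048

Under SRS without replacement, Var(ȳ) = (1 − f)·s²/n with f = n/N = 838/43621 = 0.01921093.
Var(ȳ) = (1 − 0.01921093)·5510000/838 = 0.98078907·6575.179 = 6448.8637.
SE(ȳ) = √(6448.8637) = 80.3048.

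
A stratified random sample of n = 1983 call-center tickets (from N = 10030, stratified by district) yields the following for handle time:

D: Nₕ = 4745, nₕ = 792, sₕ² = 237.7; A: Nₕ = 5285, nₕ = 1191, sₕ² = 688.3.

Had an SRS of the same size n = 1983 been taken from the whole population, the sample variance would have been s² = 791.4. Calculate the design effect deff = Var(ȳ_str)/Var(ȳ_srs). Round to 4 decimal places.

Var(ȳ_str) = Σ Wₕ²(1−fₕ)sₕ²/nₕ with Wₕ = Nₕ/10030:
  D: (4745/10030)²·(1−792/4745)·237.7/792 = 0.055958384
  A: (5285/10030)²·(1−1191/5285)·688.3/1191 = 0.12429595
  → Var(ȳ_str) = 0.18025433.
Var(ȳ_srs) = (1 − 1983/10030)·791.4/1983 = 0.32018899.
deff = 0.18025433 / 0.32018899 = 0.5630.

0.5630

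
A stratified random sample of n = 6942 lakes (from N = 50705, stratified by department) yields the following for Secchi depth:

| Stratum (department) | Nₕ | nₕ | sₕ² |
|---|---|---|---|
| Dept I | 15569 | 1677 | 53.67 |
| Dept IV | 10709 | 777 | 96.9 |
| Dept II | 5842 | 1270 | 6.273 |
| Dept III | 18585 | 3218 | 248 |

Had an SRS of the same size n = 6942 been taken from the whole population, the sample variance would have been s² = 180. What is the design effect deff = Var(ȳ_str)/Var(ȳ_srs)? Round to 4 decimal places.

0.7357

Var(ȳ_str) = Σ Wₕ²(1−fₕ)sₕ²/nₕ with Wₕ = Nₕ/50705:
  Dept I: (15569/50705)²·(1−1677/15569)·53.67/1677 = 0.0026922938
  Dept IV: (10709/50705)²·(1−777/10709)·96.9/777 = 0.0051592529
  Dept II: (5842/50705)²·(1−1270/5842)·6.273/1270 = 5.1314224 × 10^-5
  Dept III: (18585/50705)²·(1−3218/18585)·248/3218 = 0.0085608271
  → Var(ȳ_str) = 0.016463688.
Var(ȳ_srs) = (1 − 6942/50705)·180/6942 = 0.022379181.
deff = 0.016463688 / 0.022379181 = 0.7357.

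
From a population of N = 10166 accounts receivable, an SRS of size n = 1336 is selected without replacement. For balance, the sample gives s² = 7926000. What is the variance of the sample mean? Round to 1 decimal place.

Under SRS without replacement, Var(ȳ) = (1 − f)·s²/n with f = n/N = 1336/10166 = 0.13141845.
Var(ȳ) = (1 − 0.13141845)·7926000/1336 = 0.86858155·5932.6347 = 5152.977.

5153.0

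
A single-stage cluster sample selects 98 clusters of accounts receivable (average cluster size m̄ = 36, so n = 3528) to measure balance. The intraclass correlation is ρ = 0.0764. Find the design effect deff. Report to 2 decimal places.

3.67

deff = 1 + (36 − 1)·0.0764 = 1 + 2.674 = 3.674.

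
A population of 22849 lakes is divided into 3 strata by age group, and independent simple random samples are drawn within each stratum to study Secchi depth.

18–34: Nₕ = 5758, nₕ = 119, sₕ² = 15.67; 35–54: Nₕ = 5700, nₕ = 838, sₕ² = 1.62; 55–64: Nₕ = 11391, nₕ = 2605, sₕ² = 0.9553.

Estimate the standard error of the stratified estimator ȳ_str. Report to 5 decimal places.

0.09145

Var(ȳ_str) = Σₕ Wₕ²(1 − fₕ)sₕ²/nₕ with Wₕ = Nₕ/N, N = 22849.
18–34: Wₕ = 0.25200228; term = 0.25200228²·(1 − 0.02066690)·15.67/119 = 0.0081895756.
35–54: Wₕ = 0.24946387; term = 0.24946387²·(1 − 0.14701754)·1.62/838 = 1.0261868 × 10^-4.
55–64: Wₕ = 0.49853385; term = 0.49853385²·(1 − 0.22868932)·0.9553/2605 = 7.0299252 × 10^-5.
Sum = 0.0083624935.
SE = √(0.0083624935) = 0.09145.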